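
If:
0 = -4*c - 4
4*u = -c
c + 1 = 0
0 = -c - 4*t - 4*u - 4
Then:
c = -1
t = -1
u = 1/4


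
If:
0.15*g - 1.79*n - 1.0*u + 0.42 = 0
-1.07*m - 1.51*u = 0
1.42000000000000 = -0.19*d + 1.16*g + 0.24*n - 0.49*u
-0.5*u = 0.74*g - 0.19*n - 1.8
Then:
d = 8.64544240007472 - 8.48411225579573*u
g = 2.54748861970527 - 0.837126764910115*u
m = -1.41121495327103*u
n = 0.448113571483682 - 0.628809505439395*u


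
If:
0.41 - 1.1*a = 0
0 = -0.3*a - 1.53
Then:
No Solution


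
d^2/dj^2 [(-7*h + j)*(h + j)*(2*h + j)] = -8*h + 6*j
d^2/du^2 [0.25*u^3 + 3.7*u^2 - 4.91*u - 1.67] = 1.5*u + 7.4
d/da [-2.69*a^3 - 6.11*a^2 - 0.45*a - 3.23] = -8.07*a^2 - 12.22*a - 0.45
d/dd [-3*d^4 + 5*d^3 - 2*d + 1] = -12*d^3 + 15*d^2 - 2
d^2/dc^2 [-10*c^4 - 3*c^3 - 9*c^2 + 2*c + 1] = -120*c^2 - 18*c - 18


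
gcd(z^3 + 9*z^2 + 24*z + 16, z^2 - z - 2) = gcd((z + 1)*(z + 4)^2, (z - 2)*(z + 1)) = z + 1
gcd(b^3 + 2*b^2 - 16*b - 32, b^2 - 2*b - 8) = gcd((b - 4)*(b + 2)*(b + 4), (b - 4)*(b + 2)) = b^2 - 2*b - 8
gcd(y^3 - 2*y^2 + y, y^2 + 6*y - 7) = y - 1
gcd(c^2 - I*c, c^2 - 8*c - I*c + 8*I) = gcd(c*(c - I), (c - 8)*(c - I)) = c - I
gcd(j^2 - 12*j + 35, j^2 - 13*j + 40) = j - 5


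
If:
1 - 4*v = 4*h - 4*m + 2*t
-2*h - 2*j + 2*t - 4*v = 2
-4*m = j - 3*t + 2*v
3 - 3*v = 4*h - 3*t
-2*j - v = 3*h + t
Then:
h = 1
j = -17/12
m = 13/24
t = 1/12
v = -1/4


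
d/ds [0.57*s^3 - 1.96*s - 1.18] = 1.71*s^2 - 1.96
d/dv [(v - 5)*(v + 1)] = 2*v - 4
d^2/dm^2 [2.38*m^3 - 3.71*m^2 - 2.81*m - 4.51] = 14.28*m - 7.42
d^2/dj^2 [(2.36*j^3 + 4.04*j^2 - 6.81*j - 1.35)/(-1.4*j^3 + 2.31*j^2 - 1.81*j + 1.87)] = (1.4210854715202e-14*j^7 - 31.10128*j^6 + 115.96704*j^5 - 113.10684*j^4 - 208.621374*j^3 + 430.32765*j^2 - 238.680156*j + 15.026942)/(2.744*j^9 - 13.5828*j^8 + 33.05442*j^7 - 58.443231*j^6 + 79.020123*j^5 - 81.070374*j^4 + 67.528663*j^3 - 42.612438*j^2 + 18.988167*j - 6.539203)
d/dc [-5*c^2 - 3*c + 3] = -10*c - 3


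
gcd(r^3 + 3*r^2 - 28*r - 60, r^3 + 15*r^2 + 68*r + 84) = r^2 + 8*r + 12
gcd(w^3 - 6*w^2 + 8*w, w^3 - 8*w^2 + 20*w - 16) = w^2 - 6*w + 8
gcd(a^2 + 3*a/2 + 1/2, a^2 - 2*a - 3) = a + 1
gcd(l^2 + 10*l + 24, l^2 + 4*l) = l + 4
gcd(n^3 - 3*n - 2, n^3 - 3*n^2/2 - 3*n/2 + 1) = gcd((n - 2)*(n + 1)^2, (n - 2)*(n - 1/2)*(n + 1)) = n^2 - n - 2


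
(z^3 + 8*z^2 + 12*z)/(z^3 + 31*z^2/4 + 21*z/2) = 4*(z + 2)/(4*z + 7)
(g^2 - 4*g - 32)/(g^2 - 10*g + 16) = (g + 4)/(g - 2)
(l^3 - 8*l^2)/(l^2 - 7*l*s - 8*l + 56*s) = l^2/(l - 7*s)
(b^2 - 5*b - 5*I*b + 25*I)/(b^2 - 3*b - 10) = (b - 5*I)/(b + 2)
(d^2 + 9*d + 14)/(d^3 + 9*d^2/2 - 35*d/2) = 2*(d + 2)/(d*(2*d - 5))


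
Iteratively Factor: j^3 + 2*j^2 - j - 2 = (j + 2)*(j^2 - 1) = (j + 1)*(j + 2)*(j - 1)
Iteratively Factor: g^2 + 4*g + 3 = (g + 3)*(g + 1)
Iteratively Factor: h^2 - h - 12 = (h + 3)*(h - 4)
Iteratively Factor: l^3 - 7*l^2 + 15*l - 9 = (l - 3)*(l^2 - 4*l + 3) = (l - 3)^2*(l - 1)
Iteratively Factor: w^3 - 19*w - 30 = (w + 2)*(w^2 - 2*w - 15) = (w + 2)*(w + 3)*(w - 5)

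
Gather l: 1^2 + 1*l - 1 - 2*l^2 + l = -2*l^2 + 2*l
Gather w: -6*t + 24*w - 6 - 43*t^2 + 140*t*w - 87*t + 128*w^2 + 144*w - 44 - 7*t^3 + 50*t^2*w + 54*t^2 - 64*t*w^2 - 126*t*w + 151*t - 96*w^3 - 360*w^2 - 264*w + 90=-7*t^3 + 11*t^2 + 58*t - 96*w^3 + w^2*(-64*t - 232) + w*(50*t^2 + 14*t - 96) + 40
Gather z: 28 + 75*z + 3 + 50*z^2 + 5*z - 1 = 50*z^2 + 80*z + 30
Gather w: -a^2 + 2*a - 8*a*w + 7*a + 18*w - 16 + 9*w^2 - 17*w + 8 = -a^2 + 9*a + 9*w^2 + w*(1 - 8*a) - 8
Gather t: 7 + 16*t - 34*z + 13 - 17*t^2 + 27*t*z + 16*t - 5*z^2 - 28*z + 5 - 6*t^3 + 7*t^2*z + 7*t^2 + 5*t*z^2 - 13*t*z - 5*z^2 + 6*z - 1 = -6*t^3 + t^2*(7*z - 10) + t*(5*z^2 + 14*z + 32) - 10*z^2 - 56*z + 24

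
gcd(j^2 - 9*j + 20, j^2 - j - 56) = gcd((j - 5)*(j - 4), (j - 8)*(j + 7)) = 1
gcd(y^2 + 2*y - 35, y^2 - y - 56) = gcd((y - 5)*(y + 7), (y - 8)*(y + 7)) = y + 7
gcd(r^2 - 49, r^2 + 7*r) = r + 7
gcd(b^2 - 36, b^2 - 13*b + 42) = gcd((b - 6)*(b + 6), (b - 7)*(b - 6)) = b - 6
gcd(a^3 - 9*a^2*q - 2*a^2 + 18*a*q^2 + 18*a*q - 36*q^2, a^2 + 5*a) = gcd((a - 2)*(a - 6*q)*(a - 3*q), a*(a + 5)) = 1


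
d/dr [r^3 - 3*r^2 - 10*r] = 3*r^2 - 6*r - 10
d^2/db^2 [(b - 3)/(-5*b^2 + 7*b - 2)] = 2*(-(b - 3)*(10*b - 7)^2 + (15*b - 22)*(5*b^2 - 7*b + 2))/(5*b^2 - 7*b + 2)^3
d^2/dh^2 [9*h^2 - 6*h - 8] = 18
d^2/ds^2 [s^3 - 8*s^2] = 6*s - 16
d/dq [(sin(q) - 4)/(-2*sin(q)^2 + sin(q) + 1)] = (-16*sin(q) - cos(2*q) + 6)*cos(q)/(sin(q) + cos(2*q))^2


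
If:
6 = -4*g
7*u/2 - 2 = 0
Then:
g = -3/2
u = 4/7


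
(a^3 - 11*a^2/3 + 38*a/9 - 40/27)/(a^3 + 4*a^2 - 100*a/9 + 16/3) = (a - 5/3)/(a + 6)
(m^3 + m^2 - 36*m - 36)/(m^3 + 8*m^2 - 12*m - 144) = (m^2 - 5*m - 6)/(m^2 + 2*m - 24)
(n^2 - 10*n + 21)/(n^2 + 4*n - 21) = (n - 7)/(n + 7)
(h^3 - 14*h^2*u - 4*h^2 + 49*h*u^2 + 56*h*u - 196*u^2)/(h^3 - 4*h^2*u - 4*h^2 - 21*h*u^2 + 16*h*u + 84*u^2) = (h - 7*u)/(h + 3*u)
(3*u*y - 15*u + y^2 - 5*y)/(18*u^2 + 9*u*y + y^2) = (y - 5)/(6*u + y)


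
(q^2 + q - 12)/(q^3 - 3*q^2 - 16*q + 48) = 1/(q - 4)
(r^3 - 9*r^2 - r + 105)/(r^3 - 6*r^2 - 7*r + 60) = (r - 7)/(r - 4)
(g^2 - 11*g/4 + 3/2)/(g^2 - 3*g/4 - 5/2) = (4*g - 3)/(4*g + 5)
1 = 1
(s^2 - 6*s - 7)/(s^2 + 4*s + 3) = (s - 7)/(s + 3)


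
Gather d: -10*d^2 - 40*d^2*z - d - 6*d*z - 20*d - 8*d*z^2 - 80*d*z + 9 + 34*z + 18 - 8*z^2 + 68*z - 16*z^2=d^2*(-40*z - 10) + d*(-8*z^2 - 86*z - 21) - 24*z^2 + 102*z + 27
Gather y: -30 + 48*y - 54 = 48*y - 84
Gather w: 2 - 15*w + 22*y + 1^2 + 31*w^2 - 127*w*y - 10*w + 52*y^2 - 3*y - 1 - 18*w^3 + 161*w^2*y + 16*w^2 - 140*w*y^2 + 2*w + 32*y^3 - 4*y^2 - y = -18*w^3 + w^2*(161*y + 47) + w*(-140*y^2 - 127*y - 23) + 32*y^3 + 48*y^2 + 18*y + 2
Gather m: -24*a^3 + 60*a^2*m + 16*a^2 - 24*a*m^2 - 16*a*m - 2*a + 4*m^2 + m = -24*a^3 + 16*a^2 - 2*a + m^2*(4 - 24*a) + m*(60*a^2 - 16*a + 1)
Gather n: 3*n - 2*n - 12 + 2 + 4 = n - 6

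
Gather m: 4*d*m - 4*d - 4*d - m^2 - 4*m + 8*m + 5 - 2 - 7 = -8*d - m^2 + m*(4*d + 4) - 4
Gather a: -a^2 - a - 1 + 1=-a^2 - a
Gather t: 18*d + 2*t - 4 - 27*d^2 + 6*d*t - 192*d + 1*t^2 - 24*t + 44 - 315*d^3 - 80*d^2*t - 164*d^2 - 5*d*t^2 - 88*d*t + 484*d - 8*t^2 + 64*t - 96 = -315*d^3 - 191*d^2 + 310*d + t^2*(-5*d - 7) + t*(-80*d^2 - 82*d + 42) - 56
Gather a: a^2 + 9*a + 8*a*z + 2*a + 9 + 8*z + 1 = a^2 + a*(8*z + 11) + 8*z + 10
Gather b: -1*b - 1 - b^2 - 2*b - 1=-b^2 - 3*b - 2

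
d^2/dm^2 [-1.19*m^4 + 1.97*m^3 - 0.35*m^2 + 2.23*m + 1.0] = -14.28*m^2 + 11.82*m - 0.7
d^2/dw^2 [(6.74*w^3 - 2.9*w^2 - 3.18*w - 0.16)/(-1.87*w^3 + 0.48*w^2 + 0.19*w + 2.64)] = (5.6843418860808e-14*w^7 + 8.18237199999999*w^6 + 52.35252*w^5 - 403.518324*w^4 + 217.927544*w^3 + 145.9344*w^2 - 301.20192*w + 36.839552)/(6.539203*w^9 - 5.035536*w^8 - 0.700689*w^7 - 26.782776*w^6 + 14.289177*w^5 + 3.7512*w^4 + 37.647989*w^3 - 10.322136*w^2 - 3.972672*w - 18.399744)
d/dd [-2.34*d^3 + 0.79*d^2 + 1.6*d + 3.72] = -7.02*d^2 + 1.58*d + 1.6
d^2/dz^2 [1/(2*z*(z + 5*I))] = (z^2 + z*(z + 5*I) + (z + 5*I)^2)/(z^3*(z + 5*I)^3)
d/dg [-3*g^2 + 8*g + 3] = 8 - 6*g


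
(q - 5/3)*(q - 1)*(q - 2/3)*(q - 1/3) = q^4 - 11*q^3/3 + 41*q^2/9 - 61*q/27 + 10/27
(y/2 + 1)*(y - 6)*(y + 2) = y^3/2 - y^2 - 10*y - 12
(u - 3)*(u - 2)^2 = u^3 - 7*u^2 + 16*u - 12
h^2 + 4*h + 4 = (h + 2)^2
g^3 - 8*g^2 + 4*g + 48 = (g - 6)*(g - 4)*(g + 2)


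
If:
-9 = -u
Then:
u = 9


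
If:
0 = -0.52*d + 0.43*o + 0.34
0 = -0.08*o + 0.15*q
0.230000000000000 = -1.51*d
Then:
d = -0.15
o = -0.97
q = -0.52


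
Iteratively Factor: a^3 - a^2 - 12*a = (a + 3)*(a^2 - 4*a) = (a - 4)*(a + 3)*(a)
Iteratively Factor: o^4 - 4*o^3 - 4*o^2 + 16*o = (o - 2)*(o^3 - 2*o^2 - 8*o) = o*(o - 2)*(o^2 - 2*o - 8) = o*(o - 2)*(o + 2)*(o - 4)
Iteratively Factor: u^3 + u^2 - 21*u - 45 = (u + 3)*(u^2 - 2*u - 15) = (u + 3)^2*(u - 5)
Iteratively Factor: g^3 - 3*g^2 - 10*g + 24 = (g - 4)*(g^2 + g - 6) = (g - 4)*(g - 2)*(g + 3)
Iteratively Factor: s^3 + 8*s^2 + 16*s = (s)*(s^2 + 8*s + 16) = s*(s + 4)*(s + 4)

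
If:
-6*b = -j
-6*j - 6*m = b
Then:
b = -6*m/37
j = -36*m/37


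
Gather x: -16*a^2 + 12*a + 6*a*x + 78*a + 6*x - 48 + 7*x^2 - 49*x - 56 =-16*a^2 + 90*a + 7*x^2 + x*(6*a - 43) - 104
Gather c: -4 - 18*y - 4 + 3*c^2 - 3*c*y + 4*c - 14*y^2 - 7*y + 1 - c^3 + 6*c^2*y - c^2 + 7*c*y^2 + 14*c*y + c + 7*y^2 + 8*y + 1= -c^3 + c^2*(6*y + 2) + c*(7*y^2 + 11*y + 5) - 7*y^2 - 17*y - 6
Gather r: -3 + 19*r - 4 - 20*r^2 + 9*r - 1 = -20*r^2 + 28*r - 8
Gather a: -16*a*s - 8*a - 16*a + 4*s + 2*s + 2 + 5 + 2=a*(-16*s - 24) + 6*s + 9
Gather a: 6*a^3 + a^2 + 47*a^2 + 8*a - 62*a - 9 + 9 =6*a^3 + 48*a^2 - 54*a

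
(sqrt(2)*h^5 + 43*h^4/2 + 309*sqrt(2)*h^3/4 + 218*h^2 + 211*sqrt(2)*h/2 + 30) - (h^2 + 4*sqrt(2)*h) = sqrt(2)*h^5 + 43*h^4/2 + 309*sqrt(2)*h^3/4 + 217*h^2 + 203*sqrt(2)*h/2 + 30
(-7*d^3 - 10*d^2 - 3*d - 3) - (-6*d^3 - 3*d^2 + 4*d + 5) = -d^3 - 7*d^2 - 7*d - 8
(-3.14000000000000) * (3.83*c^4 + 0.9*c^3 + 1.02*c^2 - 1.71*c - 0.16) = -12.0262*c^4 - 2.826*c^3 - 3.2028*c^2 + 5.3694*c + 0.5024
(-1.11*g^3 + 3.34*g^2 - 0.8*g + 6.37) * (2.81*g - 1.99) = -3.1191*g^4 + 11.5943*g^3 - 8.8946*g^2 + 19.4917*g - 12.6763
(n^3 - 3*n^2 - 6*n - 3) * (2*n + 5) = 2*n^4 - n^3 - 27*n^2 - 36*n - 15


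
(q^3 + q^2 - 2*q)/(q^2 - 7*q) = (q^2 + q - 2)/(q - 7)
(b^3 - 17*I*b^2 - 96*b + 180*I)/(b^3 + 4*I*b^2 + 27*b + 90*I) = (b^2 - 12*I*b - 36)/(b^2 + 9*I*b - 18)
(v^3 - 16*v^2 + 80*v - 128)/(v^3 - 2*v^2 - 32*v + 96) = (v - 8)/(v + 6)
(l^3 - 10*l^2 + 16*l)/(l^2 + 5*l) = (l^2 - 10*l + 16)/(l + 5)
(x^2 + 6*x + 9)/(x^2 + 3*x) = (x + 3)/x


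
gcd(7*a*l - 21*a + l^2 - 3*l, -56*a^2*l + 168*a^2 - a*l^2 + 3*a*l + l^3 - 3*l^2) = 7*a*l - 21*a + l^2 - 3*l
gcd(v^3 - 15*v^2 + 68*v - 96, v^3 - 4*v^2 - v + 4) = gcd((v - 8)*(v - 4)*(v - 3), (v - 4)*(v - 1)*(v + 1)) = v - 4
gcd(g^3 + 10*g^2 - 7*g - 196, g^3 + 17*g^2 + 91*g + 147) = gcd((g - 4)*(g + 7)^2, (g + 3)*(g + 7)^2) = g^2 + 14*g + 49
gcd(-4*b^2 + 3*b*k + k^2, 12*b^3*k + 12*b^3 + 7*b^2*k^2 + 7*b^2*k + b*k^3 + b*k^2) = 4*b + k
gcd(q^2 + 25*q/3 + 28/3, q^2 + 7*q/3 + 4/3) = q + 4/3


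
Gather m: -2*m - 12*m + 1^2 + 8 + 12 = 21 - 14*m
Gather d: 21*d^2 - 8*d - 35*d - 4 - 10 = 21*d^2 - 43*d - 14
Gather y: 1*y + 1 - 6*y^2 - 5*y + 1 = -6*y^2 - 4*y + 2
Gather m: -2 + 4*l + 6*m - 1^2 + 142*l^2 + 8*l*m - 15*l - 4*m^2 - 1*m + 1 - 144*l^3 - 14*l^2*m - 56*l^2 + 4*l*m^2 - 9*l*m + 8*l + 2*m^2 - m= -144*l^3 + 86*l^2 - 3*l + m^2*(4*l - 2) + m*(-14*l^2 - l + 4) - 2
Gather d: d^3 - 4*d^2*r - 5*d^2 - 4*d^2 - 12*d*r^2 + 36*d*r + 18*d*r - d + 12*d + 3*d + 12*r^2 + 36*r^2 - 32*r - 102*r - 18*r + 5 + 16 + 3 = d^3 + d^2*(-4*r - 9) + d*(-12*r^2 + 54*r + 14) + 48*r^2 - 152*r + 24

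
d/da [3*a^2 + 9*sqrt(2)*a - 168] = 6*a + 9*sqrt(2)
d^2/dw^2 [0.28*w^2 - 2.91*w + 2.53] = 0.560000000000000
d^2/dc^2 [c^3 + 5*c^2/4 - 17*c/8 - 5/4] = 6*c + 5/2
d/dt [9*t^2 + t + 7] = 18*t + 1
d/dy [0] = 0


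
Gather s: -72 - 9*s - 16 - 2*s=-11*s - 88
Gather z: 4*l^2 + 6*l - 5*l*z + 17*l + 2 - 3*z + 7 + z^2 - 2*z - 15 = 4*l^2 + 23*l + z^2 + z*(-5*l - 5) - 6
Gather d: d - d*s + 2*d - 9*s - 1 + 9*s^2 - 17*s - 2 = d*(3 - s) + 9*s^2 - 26*s - 3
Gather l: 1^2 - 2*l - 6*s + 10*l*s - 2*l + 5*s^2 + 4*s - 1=l*(10*s - 4) + 5*s^2 - 2*s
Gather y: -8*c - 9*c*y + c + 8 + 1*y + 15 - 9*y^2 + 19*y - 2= -7*c - 9*y^2 + y*(20 - 9*c) + 21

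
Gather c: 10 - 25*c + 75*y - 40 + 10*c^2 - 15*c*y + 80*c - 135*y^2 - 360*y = 10*c^2 + c*(55 - 15*y) - 135*y^2 - 285*y - 30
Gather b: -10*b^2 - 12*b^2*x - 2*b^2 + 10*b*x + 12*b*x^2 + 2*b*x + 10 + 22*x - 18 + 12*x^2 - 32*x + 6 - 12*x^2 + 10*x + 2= b^2*(-12*x - 12) + b*(12*x^2 + 12*x)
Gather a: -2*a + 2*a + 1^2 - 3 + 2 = 0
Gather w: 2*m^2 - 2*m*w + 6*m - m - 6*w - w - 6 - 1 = 2*m^2 + 5*m + w*(-2*m - 7) - 7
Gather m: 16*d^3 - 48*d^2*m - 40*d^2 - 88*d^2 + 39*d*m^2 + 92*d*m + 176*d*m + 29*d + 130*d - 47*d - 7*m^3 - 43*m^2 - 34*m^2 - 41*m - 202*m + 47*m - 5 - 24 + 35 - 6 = 16*d^3 - 128*d^2 + 112*d - 7*m^3 + m^2*(39*d - 77) + m*(-48*d^2 + 268*d - 196)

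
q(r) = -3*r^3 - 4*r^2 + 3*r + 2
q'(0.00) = 3.00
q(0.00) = 2.00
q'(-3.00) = -54.00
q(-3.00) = 38.00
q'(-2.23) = -23.92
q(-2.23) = 8.69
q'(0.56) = -4.30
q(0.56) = 1.90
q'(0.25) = 0.44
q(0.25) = 2.45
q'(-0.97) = 2.29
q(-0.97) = -1.94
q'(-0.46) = 4.78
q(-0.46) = 0.07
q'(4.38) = -204.70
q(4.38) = -313.68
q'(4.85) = -247.50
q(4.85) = -419.79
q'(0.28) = 0.05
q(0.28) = 2.46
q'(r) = -9*r^2 - 8*r + 3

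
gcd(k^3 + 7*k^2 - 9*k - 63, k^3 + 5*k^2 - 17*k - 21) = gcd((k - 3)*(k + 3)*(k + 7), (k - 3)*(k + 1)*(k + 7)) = k^2 + 4*k - 21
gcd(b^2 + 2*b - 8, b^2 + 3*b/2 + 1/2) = 1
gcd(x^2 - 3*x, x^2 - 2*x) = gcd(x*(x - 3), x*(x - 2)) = x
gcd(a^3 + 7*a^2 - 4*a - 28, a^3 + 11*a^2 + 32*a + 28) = a^2 + 9*a + 14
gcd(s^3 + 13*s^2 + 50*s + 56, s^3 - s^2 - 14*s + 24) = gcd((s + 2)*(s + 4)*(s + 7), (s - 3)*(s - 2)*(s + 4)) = s + 4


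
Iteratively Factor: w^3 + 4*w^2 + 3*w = (w)*(w^2 + 4*w + 3) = w*(w + 3)*(w + 1)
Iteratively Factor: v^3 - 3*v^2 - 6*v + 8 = (v - 4)*(v^2 + v - 2) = (v - 4)*(v + 2)*(v - 1)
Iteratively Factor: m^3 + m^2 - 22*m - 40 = (m + 4)*(m^2 - 3*m - 10) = (m + 2)*(m + 4)*(m - 5)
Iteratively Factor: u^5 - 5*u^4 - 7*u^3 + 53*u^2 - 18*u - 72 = (u + 3)*(u^4 - 8*u^3 + 17*u^2 + 2*u - 24) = (u + 1)*(u + 3)*(u^3 - 9*u^2 + 26*u - 24) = (u - 2)*(u + 1)*(u + 3)*(u^2 - 7*u + 12) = (u - 3)*(u - 2)*(u + 1)*(u + 3)*(u - 4)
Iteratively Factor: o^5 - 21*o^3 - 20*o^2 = (o - 5)*(o^4 + 5*o^3 + 4*o^2) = (o - 5)*(o + 1)*(o^3 + 4*o^2) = o*(o - 5)*(o + 1)*(o^2 + 4*o) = o*(o - 5)*(o + 1)*(o + 4)*(o)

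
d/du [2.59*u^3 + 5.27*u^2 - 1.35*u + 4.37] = 7.77*u^2 + 10.54*u - 1.35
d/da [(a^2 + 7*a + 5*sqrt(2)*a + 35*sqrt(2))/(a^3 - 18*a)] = (-a^4 - 10*sqrt(2)*a^3 - 14*a^3 - 105*sqrt(2)*a^2 - 18*a^2 + 630*sqrt(2))/(a^2*(a^4 - 36*a^2 + 324))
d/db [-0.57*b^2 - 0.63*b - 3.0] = -1.14*b - 0.63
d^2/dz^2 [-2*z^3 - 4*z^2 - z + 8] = -12*z - 8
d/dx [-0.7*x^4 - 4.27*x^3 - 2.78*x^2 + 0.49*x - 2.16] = -2.8*x^3 - 12.81*x^2 - 5.56*x + 0.49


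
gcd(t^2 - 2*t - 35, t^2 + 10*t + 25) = t + 5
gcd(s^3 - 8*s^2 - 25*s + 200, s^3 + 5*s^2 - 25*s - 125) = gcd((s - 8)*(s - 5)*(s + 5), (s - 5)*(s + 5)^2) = s^2 - 25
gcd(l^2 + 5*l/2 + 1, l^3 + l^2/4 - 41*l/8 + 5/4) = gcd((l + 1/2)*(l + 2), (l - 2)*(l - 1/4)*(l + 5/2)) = 1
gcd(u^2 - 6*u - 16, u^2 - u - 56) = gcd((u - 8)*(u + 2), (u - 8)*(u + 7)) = u - 8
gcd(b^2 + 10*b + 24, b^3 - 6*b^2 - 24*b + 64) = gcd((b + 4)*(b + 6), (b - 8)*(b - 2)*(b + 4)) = b + 4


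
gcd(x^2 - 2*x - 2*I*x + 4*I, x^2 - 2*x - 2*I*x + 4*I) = x^2 + x*(-2 - 2*I) + 4*I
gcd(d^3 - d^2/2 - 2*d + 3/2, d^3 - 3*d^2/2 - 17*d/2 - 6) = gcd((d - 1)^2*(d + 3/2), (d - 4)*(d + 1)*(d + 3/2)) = d + 3/2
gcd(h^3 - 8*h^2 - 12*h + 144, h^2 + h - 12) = h + 4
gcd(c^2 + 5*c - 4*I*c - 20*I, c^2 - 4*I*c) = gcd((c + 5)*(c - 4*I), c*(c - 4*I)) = c - 4*I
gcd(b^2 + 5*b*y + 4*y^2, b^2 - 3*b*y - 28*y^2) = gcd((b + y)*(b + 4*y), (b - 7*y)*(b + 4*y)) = b + 4*y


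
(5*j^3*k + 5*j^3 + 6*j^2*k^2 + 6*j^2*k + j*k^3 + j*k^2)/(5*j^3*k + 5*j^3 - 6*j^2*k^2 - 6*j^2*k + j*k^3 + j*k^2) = (5*j^2 + 6*j*k + k^2)/(5*j^2 - 6*j*k + k^2)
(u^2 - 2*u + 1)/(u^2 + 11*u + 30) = (u^2 - 2*u + 1)/(u^2 + 11*u + 30)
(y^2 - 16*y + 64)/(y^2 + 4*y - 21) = (y^2 - 16*y + 64)/(y^2 + 4*y - 21)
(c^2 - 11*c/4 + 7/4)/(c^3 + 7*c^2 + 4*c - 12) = (c - 7/4)/(c^2 + 8*c + 12)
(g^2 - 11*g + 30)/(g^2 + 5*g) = (g^2 - 11*g + 30)/(g*(g + 5))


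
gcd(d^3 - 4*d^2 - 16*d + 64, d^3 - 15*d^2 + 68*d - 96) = d - 4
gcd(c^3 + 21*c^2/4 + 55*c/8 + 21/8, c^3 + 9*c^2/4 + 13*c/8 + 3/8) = c^2 + 7*c/4 + 3/4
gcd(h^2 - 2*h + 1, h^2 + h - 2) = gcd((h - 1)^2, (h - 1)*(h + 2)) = h - 1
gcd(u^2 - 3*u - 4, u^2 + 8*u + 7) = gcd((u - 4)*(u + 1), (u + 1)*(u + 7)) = u + 1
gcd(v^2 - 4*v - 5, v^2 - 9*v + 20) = v - 5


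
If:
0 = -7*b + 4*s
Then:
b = 4*s/7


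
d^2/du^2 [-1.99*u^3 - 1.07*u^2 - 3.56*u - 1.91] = -11.94*u - 2.14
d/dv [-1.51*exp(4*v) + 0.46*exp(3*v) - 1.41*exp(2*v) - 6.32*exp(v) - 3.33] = (-6.04*exp(3*v) + 1.38*exp(2*v) - 2.82*exp(v) - 6.32)*exp(v)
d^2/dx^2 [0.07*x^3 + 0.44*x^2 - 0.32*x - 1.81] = 0.42*x + 0.88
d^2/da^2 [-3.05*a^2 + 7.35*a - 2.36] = -6.10000000000000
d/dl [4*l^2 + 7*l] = 8*l + 7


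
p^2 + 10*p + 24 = (p + 4)*(p + 6)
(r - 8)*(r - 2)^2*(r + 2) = r^4 - 10*r^3 + 12*r^2 + 40*r - 64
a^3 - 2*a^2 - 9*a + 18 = (a - 3)*(a - 2)*(a + 3)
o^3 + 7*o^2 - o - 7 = (o - 1)*(o + 1)*(o + 7)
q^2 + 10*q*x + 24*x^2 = (q + 4*x)*(q + 6*x)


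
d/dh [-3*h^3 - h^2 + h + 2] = -9*h^2 - 2*h + 1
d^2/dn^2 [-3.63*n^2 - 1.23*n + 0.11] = -7.26000000000000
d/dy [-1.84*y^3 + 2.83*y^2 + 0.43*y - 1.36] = -5.52*y^2 + 5.66*y + 0.43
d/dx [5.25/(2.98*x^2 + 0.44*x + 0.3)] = (-31.29*x - 2.31)/(2.98*x^2 + 0.44*x + 0.3)^2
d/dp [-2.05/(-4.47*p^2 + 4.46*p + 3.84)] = (9.143 - 18.327*p)/(-4.47*p^2 + 4.46*p + 3.84)^2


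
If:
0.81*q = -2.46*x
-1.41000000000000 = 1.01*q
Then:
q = -1.40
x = 0.46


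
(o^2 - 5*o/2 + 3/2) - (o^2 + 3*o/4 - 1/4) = 7/4 - 13*o/4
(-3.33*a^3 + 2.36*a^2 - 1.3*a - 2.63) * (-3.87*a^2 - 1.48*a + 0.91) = 12.8871*a^5 - 4.2048*a^4 - 1.4921*a^3 + 14.2497*a^2 + 2.7094*a - 2.3933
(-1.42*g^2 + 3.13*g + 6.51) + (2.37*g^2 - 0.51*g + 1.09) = 0.95*g^2 + 2.62*g + 7.6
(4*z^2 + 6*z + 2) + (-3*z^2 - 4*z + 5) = z^2 + 2*z + 7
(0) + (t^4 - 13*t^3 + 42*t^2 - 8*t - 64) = t^4 - 13*t^3 + 42*t^2 - 8*t - 64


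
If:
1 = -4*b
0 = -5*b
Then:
No Solution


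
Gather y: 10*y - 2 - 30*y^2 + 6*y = -30*y^2 + 16*y - 2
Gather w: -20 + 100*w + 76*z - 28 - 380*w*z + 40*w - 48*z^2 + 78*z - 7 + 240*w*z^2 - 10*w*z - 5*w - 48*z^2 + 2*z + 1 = w*(240*z^2 - 390*z + 135) - 96*z^2 + 156*z - 54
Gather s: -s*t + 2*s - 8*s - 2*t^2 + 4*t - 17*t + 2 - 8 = s*(-t - 6) - 2*t^2 - 13*t - 6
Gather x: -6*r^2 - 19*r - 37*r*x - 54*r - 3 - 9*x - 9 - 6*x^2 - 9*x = -6*r^2 - 73*r - 6*x^2 + x*(-37*r - 18) - 12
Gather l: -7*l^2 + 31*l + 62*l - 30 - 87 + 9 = -7*l^2 + 93*l - 108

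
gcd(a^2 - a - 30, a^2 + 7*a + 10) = a + 5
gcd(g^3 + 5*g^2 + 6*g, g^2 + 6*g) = g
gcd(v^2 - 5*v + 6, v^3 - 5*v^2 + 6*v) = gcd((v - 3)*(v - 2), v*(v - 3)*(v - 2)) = v^2 - 5*v + 6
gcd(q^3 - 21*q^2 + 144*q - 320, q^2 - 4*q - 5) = q - 5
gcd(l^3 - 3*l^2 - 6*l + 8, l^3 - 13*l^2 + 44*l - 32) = l^2 - 5*l + 4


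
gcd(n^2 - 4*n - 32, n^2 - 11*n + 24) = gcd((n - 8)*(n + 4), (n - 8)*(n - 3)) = n - 8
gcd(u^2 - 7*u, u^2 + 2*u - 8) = 1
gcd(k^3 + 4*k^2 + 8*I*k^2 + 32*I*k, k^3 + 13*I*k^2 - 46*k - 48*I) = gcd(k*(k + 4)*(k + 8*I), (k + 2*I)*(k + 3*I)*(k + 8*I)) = k + 8*I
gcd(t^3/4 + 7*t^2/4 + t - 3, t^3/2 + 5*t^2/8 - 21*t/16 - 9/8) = t + 2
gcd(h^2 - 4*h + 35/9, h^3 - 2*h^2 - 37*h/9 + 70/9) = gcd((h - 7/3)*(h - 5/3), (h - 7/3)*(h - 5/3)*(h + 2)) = h^2 - 4*h + 35/9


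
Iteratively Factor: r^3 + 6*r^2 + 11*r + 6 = (r + 3)*(r^2 + 3*r + 2) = (r + 1)*(r + 3)*(r + 2)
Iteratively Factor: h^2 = (h)*(h)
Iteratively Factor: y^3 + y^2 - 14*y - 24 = (y + 2)*(y^2 - y - 12) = (y - 4)*(y + 2)*(y + 3)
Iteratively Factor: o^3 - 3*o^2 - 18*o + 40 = (o + 4)*(o^2 - 7*o + 10) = (o - 2)*(o + 4)*(o - 5)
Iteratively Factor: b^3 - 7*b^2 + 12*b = (b)*(b^2 - 7*b + 12) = b*(b - 4)*(b - 3)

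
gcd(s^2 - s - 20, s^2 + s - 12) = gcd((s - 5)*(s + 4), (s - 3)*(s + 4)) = s + 4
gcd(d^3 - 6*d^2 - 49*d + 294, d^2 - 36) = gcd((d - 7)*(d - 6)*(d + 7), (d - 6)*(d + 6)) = d - 6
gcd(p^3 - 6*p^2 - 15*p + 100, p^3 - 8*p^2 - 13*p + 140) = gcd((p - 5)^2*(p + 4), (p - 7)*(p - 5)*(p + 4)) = p^2 - p - 20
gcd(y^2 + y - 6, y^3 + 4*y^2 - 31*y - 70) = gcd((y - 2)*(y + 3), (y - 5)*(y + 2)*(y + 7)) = 1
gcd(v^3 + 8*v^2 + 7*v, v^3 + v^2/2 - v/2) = v^2 + v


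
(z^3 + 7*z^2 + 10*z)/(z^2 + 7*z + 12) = z*(z^2 + 7*z + 10)/(z^2 + 7*z + 12)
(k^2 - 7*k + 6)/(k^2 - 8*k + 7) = (k - 6)/(k - 7)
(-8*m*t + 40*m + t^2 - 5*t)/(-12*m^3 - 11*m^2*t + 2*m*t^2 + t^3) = (8*m*t - 40*m - t^2 + 5*t)/(12*m^3 + 11*m^2*t - 2*m*t^2 - t^3)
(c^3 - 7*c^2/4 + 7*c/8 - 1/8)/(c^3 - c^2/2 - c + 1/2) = (c - 1/4)/(c + 1)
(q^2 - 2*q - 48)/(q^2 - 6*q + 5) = (q^2 - 2*q - 48)/(q^2 - 6*q + 5)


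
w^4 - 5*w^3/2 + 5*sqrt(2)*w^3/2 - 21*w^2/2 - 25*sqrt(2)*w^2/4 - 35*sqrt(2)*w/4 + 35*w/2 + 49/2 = (w - 7/2)*(w + 1)*(w - sqrt(2))*(w + 7*sqrt(2)/2)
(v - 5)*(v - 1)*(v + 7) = v^3 + v^2 - 37*v + 35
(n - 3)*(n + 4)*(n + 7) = n^3 + 8*n^2 - 5*n - 84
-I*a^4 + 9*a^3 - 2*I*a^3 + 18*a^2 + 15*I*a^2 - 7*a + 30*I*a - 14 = (a + 2)*(a + I)*(a + 7*I)*(-I*a + 1)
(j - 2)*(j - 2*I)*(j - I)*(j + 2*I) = j^4 - 2*j^3 - I*j^3 + 4*j^2 + 2*I*j^2 - 8*j - 4*I*j + 8*I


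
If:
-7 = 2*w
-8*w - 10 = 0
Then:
No Solution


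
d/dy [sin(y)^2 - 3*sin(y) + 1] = (2*sin(y) - 3)*cos(y)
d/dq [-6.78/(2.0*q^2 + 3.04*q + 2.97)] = (27.12*q + 20.6112)/(2.0*q^2 + 3.04*q + 2.97)^2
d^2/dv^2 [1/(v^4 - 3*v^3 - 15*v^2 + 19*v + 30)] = 2*(3*(-2*v^2 + 3*v + 5)*(v^4 - 3*v^3 - 15*v^2 + 19*v + 30) + (4*v^3 - 9*v^2 - 30*v + 19)^2)/(v^4 - 3*v^3 - 15*v^2 + 19*v + 30)^3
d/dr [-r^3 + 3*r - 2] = 3 - 3*r^2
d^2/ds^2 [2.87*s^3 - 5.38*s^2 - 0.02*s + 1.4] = 17.22*s - 10.76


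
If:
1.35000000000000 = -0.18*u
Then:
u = -7.50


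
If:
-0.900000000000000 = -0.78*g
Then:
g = 1.15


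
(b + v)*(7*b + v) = 7*b^2 + 8*b*v + v^2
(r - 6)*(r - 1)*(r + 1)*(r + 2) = r^4 - 4*r^3 - 13*r^2 + 4*r + 12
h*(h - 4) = h^2 - 4*h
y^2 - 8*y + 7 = (y - 7)*(y - 1)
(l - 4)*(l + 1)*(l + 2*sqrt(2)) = l^3 - 3*l^2 + 2*sqrt(2)*l^2 - 6*sqrt(2)*l - 4*l - 8*sqrt(2)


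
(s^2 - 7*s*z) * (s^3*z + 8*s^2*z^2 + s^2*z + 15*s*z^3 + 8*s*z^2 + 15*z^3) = s^5*z + s^4*z^2 + s^4*z - 41*s^3*z^3 + s^3*z^2 - 105*s^2*z^4 - 41*s^2*z^3 - 105*s*z^4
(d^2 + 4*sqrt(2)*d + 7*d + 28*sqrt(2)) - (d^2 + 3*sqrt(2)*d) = sqrt(2)*d + 7*d + 28*sqrt(2)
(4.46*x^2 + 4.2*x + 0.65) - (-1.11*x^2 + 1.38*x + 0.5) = 5.57*x^2 + 2.82*x + 0.15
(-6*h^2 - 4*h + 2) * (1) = -6*h^2 - 4*h + 2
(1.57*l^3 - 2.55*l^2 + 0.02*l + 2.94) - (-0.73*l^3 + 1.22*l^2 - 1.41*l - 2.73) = 2.3*l^3 - 3.77*l^2 + 1.43*l + 5.67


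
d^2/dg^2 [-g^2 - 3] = -2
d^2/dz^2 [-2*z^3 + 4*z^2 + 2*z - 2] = 8 - 12*z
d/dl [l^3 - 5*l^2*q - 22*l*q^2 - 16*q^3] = 3*l^2 - 10*l*q - 22*q^2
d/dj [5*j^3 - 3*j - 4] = 15*j^2 - 3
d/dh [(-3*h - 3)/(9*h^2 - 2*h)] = 3*(9*h^2 + 18*h - 2)/(h^2*(81*h^2 - 36*h + 4))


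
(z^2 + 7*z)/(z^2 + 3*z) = (z + 7)/(z + 3)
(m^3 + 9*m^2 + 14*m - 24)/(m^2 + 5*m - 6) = m + 4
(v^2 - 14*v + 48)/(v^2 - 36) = (v - 8)/(v + 6)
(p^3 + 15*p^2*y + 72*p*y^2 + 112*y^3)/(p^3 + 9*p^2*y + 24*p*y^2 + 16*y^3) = (p + 7*y)/(p + y)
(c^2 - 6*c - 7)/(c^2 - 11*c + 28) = (c + 1)/(c - 4)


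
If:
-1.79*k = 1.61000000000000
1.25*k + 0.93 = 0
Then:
No Solution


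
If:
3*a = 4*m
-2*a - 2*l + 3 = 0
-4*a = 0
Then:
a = 0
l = 3/2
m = 0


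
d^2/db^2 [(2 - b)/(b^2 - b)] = 2*(3*b*(b - 1)^2 - (b - 2)*(2*b - 1)^2)/(b^3*(b - 1)^3)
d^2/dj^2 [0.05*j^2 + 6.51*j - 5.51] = 0.100000000000000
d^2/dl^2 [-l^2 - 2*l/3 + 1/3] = -2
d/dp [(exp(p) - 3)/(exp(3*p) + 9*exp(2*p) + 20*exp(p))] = 2*(-exp(3*p) + 27*exp(p) + 30)*exp(-p)/(exp(4*p) + 18*exp(3*p) + 121*exp(2*p) + 360*exp(p) + 400)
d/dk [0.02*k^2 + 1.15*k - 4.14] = 0.04*k + 1.15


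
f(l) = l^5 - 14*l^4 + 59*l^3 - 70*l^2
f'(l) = 5*l^4 - 56*l^3 + 177*l^2 - 140*l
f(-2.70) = -2559.10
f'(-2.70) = 3036.30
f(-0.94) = -122.52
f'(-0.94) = 338.41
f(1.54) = -20.61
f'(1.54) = 27.77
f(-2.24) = -1423.22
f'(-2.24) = 1957.00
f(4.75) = 34.90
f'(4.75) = -127.73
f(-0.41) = -16.24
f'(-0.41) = 91.15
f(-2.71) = -2589.60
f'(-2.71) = 3063.53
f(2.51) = 35.92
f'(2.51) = 76.63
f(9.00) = 4536.00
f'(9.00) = 5058.00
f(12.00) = 50400.00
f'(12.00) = 30720.00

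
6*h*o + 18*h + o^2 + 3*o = (6*h + o)*(o + 3)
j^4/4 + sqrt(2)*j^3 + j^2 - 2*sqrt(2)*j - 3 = (j/2 + sqrt(2)/2)^2*(j - sqrt(2))*(j + 3*sqrt(2))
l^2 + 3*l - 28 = (l - 4)*(l + 7)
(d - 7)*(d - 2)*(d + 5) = d^3 - 4*d^2 - 31*d + 70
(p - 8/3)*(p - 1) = p^2 - 11*p/3 + 8/3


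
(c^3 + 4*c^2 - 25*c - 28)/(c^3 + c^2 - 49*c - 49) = (c - 4)/(c - 7)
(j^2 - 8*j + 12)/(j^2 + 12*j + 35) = (j^2 - 8*j + 12)/(j^2 + 12*j + 35)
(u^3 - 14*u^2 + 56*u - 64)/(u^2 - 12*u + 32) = u - 2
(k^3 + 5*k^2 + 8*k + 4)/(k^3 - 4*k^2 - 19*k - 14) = (k + 2)/(k - 7)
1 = 1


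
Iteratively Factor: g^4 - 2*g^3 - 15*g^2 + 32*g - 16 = (g - 1)*(g^3 - g^2 - 16*g + 16) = (g - 4)*(g - 1)*(g^2 + 3*g - 4) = (g - 4)*(g - 1)^2*(g + 4)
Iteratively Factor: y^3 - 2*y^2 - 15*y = (y - 5)*(y^2 + 3*y) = (y - 5)*(y + 3)*(y)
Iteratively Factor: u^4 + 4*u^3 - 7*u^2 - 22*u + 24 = (u + 4)*(u^3 - 7*u + 6) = (u - 1)*(u + 4)*(u^2 + u - 6) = (u - 1)*(u + 3)*(u + 4)*(u - 2)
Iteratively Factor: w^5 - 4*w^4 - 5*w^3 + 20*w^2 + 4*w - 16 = (w - 2)*(w^4 - 2*w^3 - 9*w^2 + 2*w + 8) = (w - 2)*(w + 1)*(w^3 - 3*w^2 - 6*w + 8) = (w - 2)*(w + 1)*(w + 2)*(w^2 - 5*w + 4) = (w - 4)*(w - 2)*(w + 1)*(w + 2)*(w - 1)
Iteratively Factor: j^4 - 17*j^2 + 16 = (j + 1)*(j^3 - j^2 - 16*j + 16) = (j - 1)*(j + 1)*(j^2 - 16) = (j - 4)*(j - 1)*(j + 1)*(j + 4)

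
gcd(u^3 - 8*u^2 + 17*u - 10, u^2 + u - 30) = u - 5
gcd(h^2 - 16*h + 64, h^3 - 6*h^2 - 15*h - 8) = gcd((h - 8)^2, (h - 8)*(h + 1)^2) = h - 8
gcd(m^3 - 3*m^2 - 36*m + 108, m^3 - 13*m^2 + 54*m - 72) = m^2 - 9*m + 18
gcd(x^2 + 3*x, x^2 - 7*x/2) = x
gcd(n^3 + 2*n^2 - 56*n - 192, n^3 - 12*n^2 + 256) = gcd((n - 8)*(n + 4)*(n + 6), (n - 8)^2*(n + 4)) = n^2 - 4*n - 32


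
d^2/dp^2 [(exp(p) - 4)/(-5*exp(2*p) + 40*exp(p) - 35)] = (-8*(1 - exp(p))*(exp(p) - 4)*(exp(2*p) - 8*exp(p) + 7) - 8*(exp(p) - 4)^3*exp(p) - (exp(2*p) - 8*exp(p) + 7)^2)*exp(p)/(5*(exp(2*p) - 8*exp(p) + 7)^3)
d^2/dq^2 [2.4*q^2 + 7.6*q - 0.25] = 4.80000000000000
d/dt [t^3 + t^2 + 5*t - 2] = 3*t^2 + 2*t + 5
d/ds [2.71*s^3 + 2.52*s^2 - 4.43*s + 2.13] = 8.13*s^2 + 5.04*s - 4.43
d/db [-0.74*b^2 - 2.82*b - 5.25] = -1.48*b - 2.82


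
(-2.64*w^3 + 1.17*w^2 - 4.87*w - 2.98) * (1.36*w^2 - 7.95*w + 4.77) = -3.5904*w^5 + 22.5792*w^4 - 28.5175*w^3 + 40.2446*w^2 + 0.461100000000002*w - 14.2146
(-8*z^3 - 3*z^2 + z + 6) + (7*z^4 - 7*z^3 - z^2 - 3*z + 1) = 7*z^4 - 15*z^3 - 4*z^2 - 2*z + 7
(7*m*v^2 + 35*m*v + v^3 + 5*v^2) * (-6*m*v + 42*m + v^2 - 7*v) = -42*m^2*v^3 + 84*m^2*v^2 + 1470*m^2*v + m*v^4 - 2*m*v^3 - 35*m*v^2 + v^5 - 2*v^4 - 35*v^3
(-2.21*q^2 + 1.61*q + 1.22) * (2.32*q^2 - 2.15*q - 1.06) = -5.1272*q^4 + 8.4867*q^3 + 1.7115*q^2 - 4.3296*q - 1.2932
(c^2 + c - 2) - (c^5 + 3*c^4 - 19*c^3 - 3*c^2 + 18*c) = -c^5 - 3*c^4 + 19*c^3 + 4*c^2 - 17*c - 2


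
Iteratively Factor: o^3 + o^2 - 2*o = (o - 1)*(o^2 + 2*o) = o*(o - 1)*(o + 2)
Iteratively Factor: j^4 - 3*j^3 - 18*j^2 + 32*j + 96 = (j + 2)*(j^3 - 5*j^2 - 8*j + 48) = (j - 4)*(j + 2)*(j^2 - j - 12) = (j - 4)*(j + 2)*(j + 3)*(j - 4)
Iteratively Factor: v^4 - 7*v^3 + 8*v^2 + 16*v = (v)*(v^3 - 7*v^2 + 8*v + 16) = v*(v - 4)*(v^2 - 3*v - 4) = v*(v - 4)^2*(v + 1)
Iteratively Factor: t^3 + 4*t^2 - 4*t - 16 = (t + 4)*(t^2 - 4) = (t + 2)*(t + 4)*(t - 2)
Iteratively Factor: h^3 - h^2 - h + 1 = (h - 1)*(h^2 - 1) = (h - 1)^2*(h + 1)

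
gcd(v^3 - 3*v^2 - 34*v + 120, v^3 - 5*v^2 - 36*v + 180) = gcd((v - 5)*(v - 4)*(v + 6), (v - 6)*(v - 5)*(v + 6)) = v^2 + v - 30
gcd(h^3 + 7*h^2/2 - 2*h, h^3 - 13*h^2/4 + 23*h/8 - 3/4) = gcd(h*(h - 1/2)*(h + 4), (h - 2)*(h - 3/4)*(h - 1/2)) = h - 1/2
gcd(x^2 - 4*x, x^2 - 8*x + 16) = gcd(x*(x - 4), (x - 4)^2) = x - 4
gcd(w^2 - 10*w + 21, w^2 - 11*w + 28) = w - 7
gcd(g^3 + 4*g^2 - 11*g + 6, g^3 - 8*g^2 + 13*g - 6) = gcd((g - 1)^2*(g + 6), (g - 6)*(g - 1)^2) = g^2 - 2*g + 1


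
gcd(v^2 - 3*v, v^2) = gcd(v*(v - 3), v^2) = v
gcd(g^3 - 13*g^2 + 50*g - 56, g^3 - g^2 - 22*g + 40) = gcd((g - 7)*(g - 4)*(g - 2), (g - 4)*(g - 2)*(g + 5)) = g^2 - 6*g + 8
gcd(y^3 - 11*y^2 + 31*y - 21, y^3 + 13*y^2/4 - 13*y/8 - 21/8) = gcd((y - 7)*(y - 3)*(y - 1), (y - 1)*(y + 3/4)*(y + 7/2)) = y - 1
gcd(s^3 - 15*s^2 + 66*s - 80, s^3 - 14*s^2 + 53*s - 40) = s^2 - 13*s + 40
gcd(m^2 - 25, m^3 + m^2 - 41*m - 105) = m + 5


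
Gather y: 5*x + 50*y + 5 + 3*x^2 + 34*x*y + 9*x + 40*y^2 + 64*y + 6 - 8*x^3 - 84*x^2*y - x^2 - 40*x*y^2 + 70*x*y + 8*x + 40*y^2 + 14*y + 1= -8*x^3 + 2*x^2 + 22*x + y^2*(80 - 40*x) + y*(-84*x^2 + 104*x + 128) + 12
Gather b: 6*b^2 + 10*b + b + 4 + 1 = 6*b^2 + 11*b + 5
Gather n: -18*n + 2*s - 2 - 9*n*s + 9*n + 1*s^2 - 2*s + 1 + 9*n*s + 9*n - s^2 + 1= 0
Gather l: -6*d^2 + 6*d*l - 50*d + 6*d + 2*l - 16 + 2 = -6*d^2 - 44*d + l*(6*d + 2) - 14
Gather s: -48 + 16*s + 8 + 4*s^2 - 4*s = 4*s^2 + 12*s - 40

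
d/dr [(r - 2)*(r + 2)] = 2*r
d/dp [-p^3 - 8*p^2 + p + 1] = -3*p^2 - 16*p + 1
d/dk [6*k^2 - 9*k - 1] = 12*k - 9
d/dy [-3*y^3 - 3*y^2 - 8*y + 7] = -9*y^2 - 6*y - 8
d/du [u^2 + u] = 2*u + 1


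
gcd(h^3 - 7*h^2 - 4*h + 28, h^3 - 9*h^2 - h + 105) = h - 7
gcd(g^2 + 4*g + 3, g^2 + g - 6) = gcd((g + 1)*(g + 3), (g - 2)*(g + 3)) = g + 3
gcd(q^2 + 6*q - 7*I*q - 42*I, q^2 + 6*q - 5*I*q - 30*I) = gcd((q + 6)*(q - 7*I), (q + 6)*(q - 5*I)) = q + 6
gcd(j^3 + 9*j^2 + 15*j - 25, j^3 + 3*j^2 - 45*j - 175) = j^2 + 10*j + 25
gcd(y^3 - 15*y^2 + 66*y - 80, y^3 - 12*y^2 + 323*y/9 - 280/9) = y - 8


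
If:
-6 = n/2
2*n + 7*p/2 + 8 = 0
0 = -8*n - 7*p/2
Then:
No Solution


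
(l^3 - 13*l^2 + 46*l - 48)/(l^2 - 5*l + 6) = l - 8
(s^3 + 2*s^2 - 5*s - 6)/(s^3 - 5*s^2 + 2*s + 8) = (s + 3)/(s - 4)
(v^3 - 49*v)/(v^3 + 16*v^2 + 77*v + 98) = v*(v - 7)/(v^2 + 9*v + 14)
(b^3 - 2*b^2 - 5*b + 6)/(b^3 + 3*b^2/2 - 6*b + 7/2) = 2*(b^2 - b - 6)/(2*b^2 + 5*b - 7)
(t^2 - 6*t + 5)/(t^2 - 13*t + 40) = (t - 1)/(t - 8)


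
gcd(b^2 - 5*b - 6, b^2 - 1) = b + 1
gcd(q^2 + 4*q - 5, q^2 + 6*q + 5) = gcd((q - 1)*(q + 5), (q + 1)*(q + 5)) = q + 5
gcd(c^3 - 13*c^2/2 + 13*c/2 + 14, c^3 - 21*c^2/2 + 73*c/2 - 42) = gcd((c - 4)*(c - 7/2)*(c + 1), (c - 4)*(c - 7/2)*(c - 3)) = c^2 - 15*c/2 + 14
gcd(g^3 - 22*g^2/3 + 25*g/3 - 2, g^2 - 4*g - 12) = g - 6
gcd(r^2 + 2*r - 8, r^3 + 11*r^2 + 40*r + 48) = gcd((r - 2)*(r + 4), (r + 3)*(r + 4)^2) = r + 4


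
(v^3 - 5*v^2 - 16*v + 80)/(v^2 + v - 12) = (v^2 - 9*v + 20)/(v - 3)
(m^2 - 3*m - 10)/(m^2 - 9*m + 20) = (m + 2)/(m - 4)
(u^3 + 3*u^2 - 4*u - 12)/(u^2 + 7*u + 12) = (u^2 - 4)/(u + 4)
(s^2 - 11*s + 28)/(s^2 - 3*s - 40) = (-s^2 + 11*s - 28)/(-s^2 + 3*s + 40)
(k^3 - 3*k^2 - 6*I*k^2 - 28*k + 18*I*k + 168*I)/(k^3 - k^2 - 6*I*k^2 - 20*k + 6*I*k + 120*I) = (k - 7)/(k - 5)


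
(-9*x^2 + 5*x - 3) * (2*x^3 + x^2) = -18*x^5 + x^4 - x^3 - 3*x^2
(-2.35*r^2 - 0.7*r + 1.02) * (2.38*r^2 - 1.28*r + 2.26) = -5.593*r^4 + 1.342*r^3 - 1.9874*r^2 - 2.8876*r + 2.3052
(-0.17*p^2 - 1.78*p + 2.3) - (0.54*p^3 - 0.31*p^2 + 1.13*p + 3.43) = -0.54*p^3 + 0.14*p^2 - 2.91*p - 1.13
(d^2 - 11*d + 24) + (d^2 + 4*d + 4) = 2*d^2 - 7*d + 28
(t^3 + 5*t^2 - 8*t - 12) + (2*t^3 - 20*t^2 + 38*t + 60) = 3*t^3 - 15*t^2 + 30*t + 48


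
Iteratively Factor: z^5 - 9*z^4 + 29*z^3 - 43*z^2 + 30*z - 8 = (z - 1)*(z^4 - 8*z^3 + 21*z^2 - 22*z + 8) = (z - 2)*(z - 1)*(z^3 - 6*z^2 + 9*z - 4) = (z - 4)*(z - 2)*(z - 1)*(z^2 - 2*z + 1) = (z - 4)*(z - 2)*(z - 1)^2*(z - 1)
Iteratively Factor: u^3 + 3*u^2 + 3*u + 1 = (u + 1)*(u^2 + 2*u + 1) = (u + 1)^2*(u + 1)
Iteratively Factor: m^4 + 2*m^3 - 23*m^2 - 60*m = (m + 4)*(m^3 - 2*m^2 - 15*m) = (m - 5)*(m + 4)*(m^2 + 3*m) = m*(m - 5)*(m + 4)*(m + 3)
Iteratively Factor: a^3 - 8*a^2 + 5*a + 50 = (a - 5)*(a^2 - 3*a - 10) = (a - 5)^2*(a + 2)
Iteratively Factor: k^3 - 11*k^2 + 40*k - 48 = (k - 4)*(k^2 - 7*k + 12) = (k - 4)*(k - 3)*(k - 4)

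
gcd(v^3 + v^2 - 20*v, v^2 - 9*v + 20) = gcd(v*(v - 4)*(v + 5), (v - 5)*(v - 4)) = v - 4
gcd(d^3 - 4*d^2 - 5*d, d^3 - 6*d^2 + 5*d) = d^2 - 5*d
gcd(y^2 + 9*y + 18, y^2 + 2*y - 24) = y + 6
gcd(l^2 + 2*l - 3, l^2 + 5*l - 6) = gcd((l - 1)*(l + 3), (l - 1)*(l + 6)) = l - 1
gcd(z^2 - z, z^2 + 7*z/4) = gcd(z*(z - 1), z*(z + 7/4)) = z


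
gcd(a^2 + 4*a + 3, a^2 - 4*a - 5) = a + 1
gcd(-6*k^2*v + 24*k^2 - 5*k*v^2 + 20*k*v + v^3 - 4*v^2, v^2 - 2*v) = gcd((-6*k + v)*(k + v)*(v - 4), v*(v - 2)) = 1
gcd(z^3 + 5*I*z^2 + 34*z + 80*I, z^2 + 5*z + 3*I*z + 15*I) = 1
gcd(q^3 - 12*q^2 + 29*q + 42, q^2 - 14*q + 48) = q - 6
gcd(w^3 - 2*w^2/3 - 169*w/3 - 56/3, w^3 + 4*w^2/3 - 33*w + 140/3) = w + 7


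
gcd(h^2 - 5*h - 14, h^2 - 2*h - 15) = 1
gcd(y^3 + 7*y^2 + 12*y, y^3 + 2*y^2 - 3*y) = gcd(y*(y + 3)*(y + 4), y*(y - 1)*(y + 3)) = y^2 + 3*y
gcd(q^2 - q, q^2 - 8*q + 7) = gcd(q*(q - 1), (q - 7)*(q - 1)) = q - 1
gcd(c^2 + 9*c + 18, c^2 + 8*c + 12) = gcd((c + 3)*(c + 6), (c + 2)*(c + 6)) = c + 6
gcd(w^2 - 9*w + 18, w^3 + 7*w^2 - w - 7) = 1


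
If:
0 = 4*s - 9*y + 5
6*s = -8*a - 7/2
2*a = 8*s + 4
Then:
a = -1/19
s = -39/76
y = 56/171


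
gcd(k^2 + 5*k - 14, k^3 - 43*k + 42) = k + 7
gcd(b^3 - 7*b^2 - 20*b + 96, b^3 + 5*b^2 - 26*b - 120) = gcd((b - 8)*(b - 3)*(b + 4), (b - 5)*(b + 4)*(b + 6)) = b + 4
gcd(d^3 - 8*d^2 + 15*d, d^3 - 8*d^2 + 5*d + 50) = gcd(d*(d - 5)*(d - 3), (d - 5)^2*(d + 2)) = d - 5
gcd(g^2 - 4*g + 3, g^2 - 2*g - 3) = g - 3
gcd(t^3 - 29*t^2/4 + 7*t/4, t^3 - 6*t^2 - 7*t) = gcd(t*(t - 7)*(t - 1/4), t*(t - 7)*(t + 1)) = t^2 - 7*t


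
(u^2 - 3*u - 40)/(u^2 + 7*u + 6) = (u^2 - 3*u - 40)/(u^2 + 7*u + 6)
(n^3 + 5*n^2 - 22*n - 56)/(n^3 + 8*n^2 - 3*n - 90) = (n^3 + 5*n^2 - 22*n - 56)/(n^3 + 8*n^2 - 3*n - 90)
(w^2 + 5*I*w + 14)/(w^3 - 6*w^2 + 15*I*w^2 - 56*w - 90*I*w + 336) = (w - 2*I)/(w^2 + w*(-6 + 8*I) - 48*I)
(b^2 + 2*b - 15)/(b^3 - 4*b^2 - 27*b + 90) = 1/(b - 6)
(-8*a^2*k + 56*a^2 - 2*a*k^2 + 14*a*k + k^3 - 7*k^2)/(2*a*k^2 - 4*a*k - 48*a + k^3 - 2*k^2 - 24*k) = (-4*a*k + 28*a + k^2 - 7*k)/(k^2 - 2*k - 24)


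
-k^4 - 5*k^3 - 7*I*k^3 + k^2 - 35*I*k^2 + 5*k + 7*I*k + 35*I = (k + 5)*(k + 7*I)*(I*k - I)*(I*k + I)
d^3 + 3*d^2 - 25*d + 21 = (d - 3)*(d - 1)*(d + 7)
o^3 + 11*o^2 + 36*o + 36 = (o + 2)*(o + 3)*(o + 6)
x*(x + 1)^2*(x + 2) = x^4 + 4*x^3 + 5*x^2 + 2*x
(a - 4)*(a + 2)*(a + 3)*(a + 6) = a^4 + 7*a^3 - 8*a^2 - 108*a - 144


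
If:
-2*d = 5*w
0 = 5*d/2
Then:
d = 0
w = 0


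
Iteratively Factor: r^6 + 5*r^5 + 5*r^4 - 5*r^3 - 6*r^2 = (r - 1)*(r^5 + 6*r^4 + 11*r^3 + 6*r^2) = r*(r - 1)*(r^4 + 6*r^3 + 11*r^2 + 6*r) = r^2*(r - 1)*(r^3 + 6*r^2 + 11*r + 6) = r^2*(r - 1)*(r + 1)*(r^2 + 5*r + 6) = r^2*(r - 1)*(r + 1)*(r + 2)*(r + 3)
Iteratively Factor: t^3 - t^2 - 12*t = (t - 4)*(t^2 + 3*t) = (t - 4)*(t + 3)*(t)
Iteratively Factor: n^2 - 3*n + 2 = (n - 2)*(n - 1)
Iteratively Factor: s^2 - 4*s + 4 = (s - 2)*(s - 2)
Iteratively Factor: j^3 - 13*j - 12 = (j - 4)*(j^2 + 4*j + 3) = (j - 4)*(j + 3)*(j + 1)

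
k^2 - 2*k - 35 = (k - 7)*(k + 5)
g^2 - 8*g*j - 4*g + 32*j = (g - 4)*(g - 8*j)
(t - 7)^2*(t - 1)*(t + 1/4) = t^4 - 59*t^3/4 + 237*t^2/4 - 133*t/4 - 49/4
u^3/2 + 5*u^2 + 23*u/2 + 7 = (u/2 + 1/2)*(u + 2)*(u + 7)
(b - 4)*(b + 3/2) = b^2 - 5*b/2 - 6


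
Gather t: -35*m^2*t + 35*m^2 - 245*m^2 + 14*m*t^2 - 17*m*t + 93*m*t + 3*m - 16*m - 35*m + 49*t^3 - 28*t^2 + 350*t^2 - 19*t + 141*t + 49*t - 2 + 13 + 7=-210*m^2 - 48*m + 49*t^3 + t^2*(14*m + 322) + t*(-35*m^2 + 76*m + 171) + 18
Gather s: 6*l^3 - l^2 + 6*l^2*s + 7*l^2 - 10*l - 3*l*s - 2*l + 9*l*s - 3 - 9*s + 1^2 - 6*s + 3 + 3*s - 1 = 6*l^3 + 6*l^2 - 12*l + s*(6*l^2 + 6*l - 12)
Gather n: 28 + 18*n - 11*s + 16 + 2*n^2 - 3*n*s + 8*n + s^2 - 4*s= 2*n^2 + n*(26 - 3*s) + s^2 - 15*s + 44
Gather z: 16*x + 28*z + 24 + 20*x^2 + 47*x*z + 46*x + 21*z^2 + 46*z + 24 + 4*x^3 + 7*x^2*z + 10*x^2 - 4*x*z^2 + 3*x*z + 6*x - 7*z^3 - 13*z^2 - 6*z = 4*x^3 + 30*x^2 + 68*x - 7*z^3 + z^2*(8 - 4*x) + z*(7*x^2 + 50*x + 68) + 48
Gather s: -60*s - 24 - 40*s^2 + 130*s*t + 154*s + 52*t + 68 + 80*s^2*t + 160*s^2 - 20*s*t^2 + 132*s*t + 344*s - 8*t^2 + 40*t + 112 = s^2*(80*t + 120) + s*(-20*t^2 + 262*t + 438) - 8*t^2 + 92*t + 156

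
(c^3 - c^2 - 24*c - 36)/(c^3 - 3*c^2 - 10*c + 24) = (c^2 - 4*c - 12)/(c^2 - 6*c + 8)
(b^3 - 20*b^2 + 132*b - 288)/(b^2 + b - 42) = (b^2 - 14*b + 48)/(b + 7)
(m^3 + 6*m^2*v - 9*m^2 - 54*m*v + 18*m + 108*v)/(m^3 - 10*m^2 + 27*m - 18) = (m + 6*v)/(m - 1)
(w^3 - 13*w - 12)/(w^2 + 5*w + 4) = (w^2 - w - 12)/(w + 4)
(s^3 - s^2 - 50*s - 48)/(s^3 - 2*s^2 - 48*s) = (s + 1)/s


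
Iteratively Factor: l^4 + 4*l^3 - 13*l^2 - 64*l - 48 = (l - 4)*(l^3 + 8*l^2 + 19*l + 12) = (l - 4)*(l + 4)*(l^2 + 4*l + 3) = (l - 4)*(l + 3)*(l + 4)*(l + 1)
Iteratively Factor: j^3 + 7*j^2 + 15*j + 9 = (j + 1)*(j^2 + 6*j + 9) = (j + 1)*(j + 3)*(j + 3)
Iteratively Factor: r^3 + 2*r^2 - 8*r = (r - 2)*(r^2 + 4*r) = r*(r - 2)*(r + 4)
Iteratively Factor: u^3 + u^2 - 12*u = (u + 4)*(u^2 - 3*u) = (u - 3)*(u + 4)*(u)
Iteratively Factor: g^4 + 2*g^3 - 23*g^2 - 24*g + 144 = (g - 3)*(g^3 + 5*g^2 - 8*g - 48) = (g - 3)^2*(g^2 + 8*g + 16) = (g - 3)^2*(g + 4)*(g + 4)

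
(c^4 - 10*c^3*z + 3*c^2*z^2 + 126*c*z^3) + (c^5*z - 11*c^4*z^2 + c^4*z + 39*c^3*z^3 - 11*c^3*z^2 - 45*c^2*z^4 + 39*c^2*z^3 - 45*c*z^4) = c^5*z - 11*c^4*z^2 + c^4*z + c^4 + 39*c^3*z^3 - 11*c^3*z^2 - 10*c^3*z - 45*c^2*z^4 + 39*c^2*z^3 + 3*c^2*z^2 - 45*c*z^4 + 126*c*z^3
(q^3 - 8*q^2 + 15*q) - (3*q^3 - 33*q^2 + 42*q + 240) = -2*q^3 + 25*q^2 - 27*q - 240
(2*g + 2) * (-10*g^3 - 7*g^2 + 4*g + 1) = -20*g^4 - 34*g^3 - 6*g^2 + 10*g + 2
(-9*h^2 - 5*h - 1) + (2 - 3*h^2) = -12*h^2 - 5*h + 1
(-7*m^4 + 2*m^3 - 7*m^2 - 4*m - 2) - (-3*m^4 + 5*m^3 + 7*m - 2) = -4*m^4 - 3*m^3 - 7*m^2 - 11*m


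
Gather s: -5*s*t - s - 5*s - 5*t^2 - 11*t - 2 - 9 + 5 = s*(-5*t - 6) - 5*t^2 - 11*t - 6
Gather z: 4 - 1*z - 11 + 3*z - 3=2*z - 10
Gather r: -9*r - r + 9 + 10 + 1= 20 - 10*r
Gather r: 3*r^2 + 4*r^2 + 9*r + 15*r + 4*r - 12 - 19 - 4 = 7*r^2 + 28*r - 35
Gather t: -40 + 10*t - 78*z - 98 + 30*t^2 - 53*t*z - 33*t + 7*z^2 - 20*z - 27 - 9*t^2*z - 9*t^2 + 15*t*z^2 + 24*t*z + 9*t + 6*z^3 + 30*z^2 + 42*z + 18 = t^2*(21 - 9*z) + t*(15*z^2 - 29*z - 14) + 6*z^3 + 37*z^2 - 56*z - 147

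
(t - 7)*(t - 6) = t^2 - 13*t + 42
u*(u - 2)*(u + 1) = u^3 - u^2 - 2*u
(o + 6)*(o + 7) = o^2 + 13*o + 42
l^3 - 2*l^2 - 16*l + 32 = (l - 4)*(l - 2)*(l + 4)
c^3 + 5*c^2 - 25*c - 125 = (c - 5)*(c + 5)^2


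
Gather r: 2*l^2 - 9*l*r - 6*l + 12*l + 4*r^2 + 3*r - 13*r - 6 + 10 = 2*l^2 + 6*l + 4*r^2 + r*(-9*l - 10) + 4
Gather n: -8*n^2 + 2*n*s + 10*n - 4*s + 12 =-8*n^2 + n*(2*s + 10) - 4*s + 12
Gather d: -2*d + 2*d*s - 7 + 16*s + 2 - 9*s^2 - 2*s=d*(2*s - 2) - 9*s^2 + 14*s - 5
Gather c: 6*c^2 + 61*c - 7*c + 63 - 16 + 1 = 6*c^2 + 54*c + 48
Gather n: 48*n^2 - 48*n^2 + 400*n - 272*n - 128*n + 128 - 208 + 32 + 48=0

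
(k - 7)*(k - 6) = k^2 - 13*k + 42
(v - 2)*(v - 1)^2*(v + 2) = v^4 - 2*v^3 - 3*v^2 + 8*v - 4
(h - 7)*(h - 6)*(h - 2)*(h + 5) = h^4 - 10*h^3 - 7*h^2 + 256*h - 420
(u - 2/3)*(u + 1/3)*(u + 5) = u^3 + 14*u^2/3 - 17*u/9 - 10/9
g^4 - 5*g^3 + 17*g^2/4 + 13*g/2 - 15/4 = (g - 3)*(g - 5/2)*(g - 1/2)*(g + 1)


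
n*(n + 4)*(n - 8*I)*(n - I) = n^4 + 4*n^3 - 9*I*n^3 - 8*n^2 - 36*I*n^2 - 32*n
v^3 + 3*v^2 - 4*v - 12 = (v - 2)*(v + 2)*(v + 3)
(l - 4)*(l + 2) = l^2 - 2*l - 8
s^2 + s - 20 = (s - 4)*(s + 5)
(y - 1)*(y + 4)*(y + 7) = y^3 + 10*y^2 + 17*y - 28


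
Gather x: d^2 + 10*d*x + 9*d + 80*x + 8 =d^2 + 9*d + x*(10*d + 80) + 8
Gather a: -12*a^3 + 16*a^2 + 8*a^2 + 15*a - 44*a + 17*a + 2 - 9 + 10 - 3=-12*a^3 + 24*a^2 - 12*a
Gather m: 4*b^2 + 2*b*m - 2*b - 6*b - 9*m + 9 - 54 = 4*b^2 - 8*b + m*(2*b - 9) - 45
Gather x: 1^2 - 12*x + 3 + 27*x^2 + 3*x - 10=27*x^2 - 9*x - 6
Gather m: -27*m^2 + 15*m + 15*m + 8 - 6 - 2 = -27*m^2 + 30*m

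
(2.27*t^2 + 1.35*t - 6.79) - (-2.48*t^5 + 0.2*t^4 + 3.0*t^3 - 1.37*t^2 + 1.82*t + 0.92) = 2.48*t^5 - 0.2*t^4 - 3.0*t^3 + 3.64*t^2 - 0.47*t - 7.71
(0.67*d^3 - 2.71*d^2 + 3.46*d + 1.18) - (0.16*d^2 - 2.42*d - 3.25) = 0.67*d^3 - 2.87*d^2 + 5.88*d + 4.43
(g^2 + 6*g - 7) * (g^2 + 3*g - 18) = g^4 + 9*g^3 - 7*g^2 - 129*g + 126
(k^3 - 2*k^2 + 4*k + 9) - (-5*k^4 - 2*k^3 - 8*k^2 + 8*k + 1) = 5*k^4 + 3*k^3 + 6*k^2 - 4*k + 8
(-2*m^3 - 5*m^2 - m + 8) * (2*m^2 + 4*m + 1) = -4*m^5 - 18*m^4 - 24*m^3 + 7*m^2 + 31*m + 8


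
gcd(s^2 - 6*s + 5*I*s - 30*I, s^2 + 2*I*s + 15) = s + 5*I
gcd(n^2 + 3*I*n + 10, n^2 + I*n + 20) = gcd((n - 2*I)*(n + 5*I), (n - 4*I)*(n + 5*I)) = n + 5*I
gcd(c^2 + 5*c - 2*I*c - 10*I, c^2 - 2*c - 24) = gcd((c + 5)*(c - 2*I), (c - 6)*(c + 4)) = 1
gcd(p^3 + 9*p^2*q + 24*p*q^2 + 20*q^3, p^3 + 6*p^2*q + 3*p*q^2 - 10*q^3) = p^2 + 7*p*q + 10*q^2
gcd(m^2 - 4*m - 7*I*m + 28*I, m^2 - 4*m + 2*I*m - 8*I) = m - 4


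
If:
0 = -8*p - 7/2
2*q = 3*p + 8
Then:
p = -7/16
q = 107/32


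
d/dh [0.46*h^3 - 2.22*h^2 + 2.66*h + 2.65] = 1.38*h^2 - 4.44*h + 2.66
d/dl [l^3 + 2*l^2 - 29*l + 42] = 3*l^2 + 4*l - 29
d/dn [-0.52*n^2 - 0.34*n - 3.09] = -1.04*n - 0.34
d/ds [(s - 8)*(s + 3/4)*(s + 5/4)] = 3*s^2 - 12*s - 241/16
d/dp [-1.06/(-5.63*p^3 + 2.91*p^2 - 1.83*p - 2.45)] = (-17.9034*p^2 + 6.1692*p - 1.9398)/(5.63*p^3 - 2.91*p^2 + 1.83*p + 2.45)^2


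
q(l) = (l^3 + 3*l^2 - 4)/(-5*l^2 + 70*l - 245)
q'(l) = (10*l - 70)*(l^3 + 3*l^2 - 4)/(-5*l^2 + 70*l - 245)^2 + (3*l^2 + 6*l)/(-5*l^2 + 70*l - 245) = (-l^3 + 21*l^2 + 42*l - 8)/(5*(l^3 - 21*l^2 + 147*l - 343))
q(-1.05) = 0.01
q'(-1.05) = 0.01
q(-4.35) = 0.05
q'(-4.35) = -0.04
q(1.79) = -0.08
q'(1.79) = -0.18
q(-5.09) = 0.08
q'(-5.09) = -0.05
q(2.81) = -0.48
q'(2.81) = -0.69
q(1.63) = -0.06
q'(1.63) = -0.14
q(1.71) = -0.07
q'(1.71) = -0.16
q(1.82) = -0.09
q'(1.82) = -0.19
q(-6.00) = 0.13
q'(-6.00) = -0.06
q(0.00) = 0.02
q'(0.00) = 0.00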